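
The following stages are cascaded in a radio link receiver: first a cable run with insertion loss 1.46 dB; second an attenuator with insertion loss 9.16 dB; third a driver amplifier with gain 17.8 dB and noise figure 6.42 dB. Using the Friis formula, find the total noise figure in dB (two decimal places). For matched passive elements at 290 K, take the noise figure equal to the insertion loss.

17.04 dB

Convert to linear (a loss of L dB is a gain of −L dB): F_i = 10^(NF_i/10), G_i = 10^(G_i,dB/10)
  Stage 1: F_1 = 10^(1.46/10) = 1.400, G_1 = 10^(−1.46/10) = 0.7145
  Stage 2: F_2 = 10^(9.16/10) = 8.241, G_2 = 10^(−9.16/10) = 0.1213
  Stage 3: F_3 = 10^(6.42/10) = 4.385, G_3 = 10^(17.8/10) = 60.26
Friis cascade:
  F = 1.400 + (8.241 − 1)/0.7145 + (4.385 − 1)/0.08670 = 50.58
NF = 10 log₁₀(50.58) = 17.04 dB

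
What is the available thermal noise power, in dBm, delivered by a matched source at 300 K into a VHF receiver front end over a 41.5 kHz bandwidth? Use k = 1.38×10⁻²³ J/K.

P_n = kTB = 1.38×10⁻²³ × 300 × 4.15×10⁴ = 1.72×10⁻¹⁶ W
In dBm: 10 log₁₀(1.72×10⁻¹⁶ / 10⁻³) = −127.6 dBm

−127.6 dBm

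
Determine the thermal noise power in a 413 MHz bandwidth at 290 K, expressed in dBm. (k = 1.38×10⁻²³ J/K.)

−87.8 dBm

P_n = kTB = 1.38×10⁻²³ × 290 × 4.13×10⁸ = 1.65×10⁻¹² W
In dBm: 10 log₁₀(1.65×10⁻¹² / 10⁻³) = −87.8 dBm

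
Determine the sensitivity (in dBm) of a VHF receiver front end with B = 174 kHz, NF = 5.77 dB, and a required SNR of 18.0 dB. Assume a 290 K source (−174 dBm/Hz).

Sensitivity = −174 + 10 log₁₀(B) + NF + SNR_min
= −174 + 52.41 + 5.77 + 18.0
= −97.82 dBm → −97.8 dBm

−97.8 dBm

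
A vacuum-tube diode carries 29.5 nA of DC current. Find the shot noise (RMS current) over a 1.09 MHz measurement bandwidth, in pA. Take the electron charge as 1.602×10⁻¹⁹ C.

I_n = √(2qI·B)
2qI·B = 2 × 1.602×10⁻¹⁹ × 2.95×10⁻⁸ × 1.09×10⁶ = 1.03×10⁻²⁰ A²
I_n = √(1.03×10⁻²⁰) = 1.02×10⁻¹⁰ A = 102 pA

102 pA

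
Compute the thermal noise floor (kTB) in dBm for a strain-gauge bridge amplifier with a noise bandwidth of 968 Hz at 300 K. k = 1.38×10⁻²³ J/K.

P_n = kTB = 1.38×10⁻²³ × 300 × 9.68×10² = 4.01×10⁻¹⁸ W
In dBm: 10 log₁₀(4.01×10⁻¹⁸ / 10⁻³) = −144.0 dBm

−144.0 dBm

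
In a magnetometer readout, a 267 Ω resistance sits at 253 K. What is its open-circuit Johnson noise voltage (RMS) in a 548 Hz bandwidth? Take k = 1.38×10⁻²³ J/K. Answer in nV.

45.2 nV

V_n = √(4kTRB)
4kTRB = 4 × 1.38×10⁻²³ × 253 × 2.67×10² × 5.48×10² = 2.04×10⁻¹⁵ V²
V_n = √(2.04×10⁻¹⁵) = 4.52×10⁻⁸ V = 45.2 nV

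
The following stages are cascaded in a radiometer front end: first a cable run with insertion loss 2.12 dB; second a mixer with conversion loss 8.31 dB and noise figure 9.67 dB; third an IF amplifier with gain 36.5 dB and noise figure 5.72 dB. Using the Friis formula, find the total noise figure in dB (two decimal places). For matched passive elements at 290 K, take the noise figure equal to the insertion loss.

Convert to linear (a loss of L dB is a gain of −L dB): F_i = 10^(NF_i/10), G_i = 10^(G_i,dB/10)
  Stage 1: F_1 = 10^(2.12/10) = 1.629, G_1 = 10^(−2.12/10) = 0.6138
  Stage 2: F_2 = 10^(9.67/10) = 9.268, G_2 = 10^(−8.31/10) = 0.1476
  Stage 3: F_3 = 10^(5.72/10) = 3.733, G_3 = 10^(36.5/10) = 4467
Friis cascade:
  F = 1.629 + (9.268 − 1)/0.6138 + (3.733 − 1)/0.09057 = 45.27
NF = 10 log₁₀(45.27) = 16.56 dB

16.56 dB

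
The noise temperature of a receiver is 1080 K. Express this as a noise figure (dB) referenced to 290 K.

F = 1 + T_e/T₀ = 1 + 1080/290 = 4.72414
NF = 10 log₁₀(4.72414) = 6.74 dB

6.74 dB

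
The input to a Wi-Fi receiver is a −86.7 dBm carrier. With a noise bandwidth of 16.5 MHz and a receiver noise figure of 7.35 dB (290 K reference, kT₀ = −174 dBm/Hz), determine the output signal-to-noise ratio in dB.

7.8 dB

Noise floor: N = −174 + 10 log₁₀(B) + NF
10 log₁₀(1.65×10⁷) = 72.17 dB
N = −174 + 72.17 + 7.35 = −94.48 dBm
SNR = P_sig − N = −86.7 − (−94.48) = 7.78 dB → 7.8 dB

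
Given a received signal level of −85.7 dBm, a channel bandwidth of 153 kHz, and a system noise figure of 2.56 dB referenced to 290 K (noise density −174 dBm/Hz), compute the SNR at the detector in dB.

33.9 dB

Noise floor: N = −174 + 10 log₁₀(B) + NF
10 log₁₀(1.53×10⁵) = 51.85 dB
N = −174 + 51.85 + 2.56 = −119.59 dBm
SNR = P_sig − N = −85.7 − (−119.59) = 33.89 dB → 33.9 dB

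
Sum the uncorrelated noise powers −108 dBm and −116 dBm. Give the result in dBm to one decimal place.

Convert to linear, add, convert back:
P₁ = 1.58×10⁻¹⁴ W, P₂ = 2.51×10⁻¹⁵ W
P_tot = 1.84×10⁻¹⁴ W → 10 log₁₀(P_tot / 10⁻³) = −107.4 dBm

−107.4 dBm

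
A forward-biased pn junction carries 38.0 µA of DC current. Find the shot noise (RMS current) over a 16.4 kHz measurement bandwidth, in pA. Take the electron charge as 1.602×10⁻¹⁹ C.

I_n = √(2qI·B)
2qI·B = 2 × 1.602×10⁻¹⁹ × 3.80×10⁻⁵ × 1.64×10⁴ = 2.00×10⁻¹⁹ A²
I_n = √(2.00×10⁻¹⁹) = 4.47×10⁻¹⁰ A = 447 pA

447 pA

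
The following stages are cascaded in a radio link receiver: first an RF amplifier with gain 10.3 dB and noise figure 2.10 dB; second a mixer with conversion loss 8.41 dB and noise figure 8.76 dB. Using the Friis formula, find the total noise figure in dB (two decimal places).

Convert to linear (a loss of L dB is a gain of −L dB): F_i = 10^(NF_i/10), G_i = 10^(G_i,dB/10)
  Stage 1: F_1 = 10^(2.10/10) = 1.622, G_1 = 10^(10.3/10) = 10.72
  Stage 2: F_2 = 10^(8.76/10) = 7.516, G_2 = 10^(−8.41/10) = 0.1442
Friis cascade:
  F = 1.622 + (7.516 − 1)/10.72 = 2.230
NF = 10 log₁₀(2.230) = 3.48 dB

3.48 dB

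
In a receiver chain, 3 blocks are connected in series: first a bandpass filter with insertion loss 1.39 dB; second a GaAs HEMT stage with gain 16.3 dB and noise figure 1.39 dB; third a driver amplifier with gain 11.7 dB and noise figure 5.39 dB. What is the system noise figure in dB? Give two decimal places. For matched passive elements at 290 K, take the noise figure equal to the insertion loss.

2.96 dB

Convert to linear (a loss of L dB is a gain of −L dB): F_i = 10^(NF_i/10), G_i = 10^(G_i,dB/10)
  Stage 1: F_1 = 10^(1.39/10) = 1.377, G_1 = 10^(−1.39/10) = 0.7261
  Stage 2: F_2 = 10^(1.39/10) = 1.377, G_2 = 10^(16.3/10) = 42.66
  Stage 3: F_3 = 10^(5.39/10) = 3.459, G_3 = 10^(11.7/10) = 14.79
Friis cascade:
  F = 1.377 + (1.377 − 1)/0.7261 + (3.459 − 1)/30.97 = 1.976
NF = 10 log₁₀(1.976) = 2.96 dB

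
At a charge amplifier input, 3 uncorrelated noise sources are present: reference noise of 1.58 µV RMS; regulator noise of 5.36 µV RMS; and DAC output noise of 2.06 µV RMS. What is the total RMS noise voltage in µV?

Uncorrelated sources add in power (mean-square): V_tot = √(ΣV_i²)
V_tot = √[(1.58×10⁻⁶)² + (5.36×10⁻⁶)² + (2.06×10⁻⁶)²] = 5.96×10⁻⁶ V = 5.96 µV

5.96 µV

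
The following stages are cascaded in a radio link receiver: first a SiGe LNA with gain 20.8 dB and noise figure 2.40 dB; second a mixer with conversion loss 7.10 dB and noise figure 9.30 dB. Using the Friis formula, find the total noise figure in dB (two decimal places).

2.55 dB

Convert to linear (a loss of L dB is a gain of −L dB): F_i = 10^(NF_i/10), G_i = 10^(G_i,dB/10)
  Stage 1: F_1 = 10^(2.40/10) = 1.738, G_1 = 10^(20.8/10) = 120.2
  Stage 2: F_2 = 10^(9.30/10) = 8.511, G_2 = 10^(−7.10/10) = 0.1950
Friis cascade:
  F = 1.738 + (8.511 − 1)/120.2 = 1.800
NF = 10 log₁₀(1.800) = 2.55 dB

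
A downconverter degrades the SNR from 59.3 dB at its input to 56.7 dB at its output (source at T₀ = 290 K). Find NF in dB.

NF (dB) = SNR_in(dB) − SNR_out(dB) when the source is at T₀
NF = 59.3 − 56.7 = 2.6 dB

2.6 dB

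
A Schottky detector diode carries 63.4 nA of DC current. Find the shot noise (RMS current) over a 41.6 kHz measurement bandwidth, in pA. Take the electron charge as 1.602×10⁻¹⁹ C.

29.1 pA

I_n = √(2qI·B)
2qI·B = 2 × 1.602×10⁻¹⁹ × 6.34×10⁻⁸ × 4.16×10⁴ = 8.45×10⁻²² A²
I_n = √(8.45×10⁻²²) = 2.91×10⁻¹¹ A = 29.1 pA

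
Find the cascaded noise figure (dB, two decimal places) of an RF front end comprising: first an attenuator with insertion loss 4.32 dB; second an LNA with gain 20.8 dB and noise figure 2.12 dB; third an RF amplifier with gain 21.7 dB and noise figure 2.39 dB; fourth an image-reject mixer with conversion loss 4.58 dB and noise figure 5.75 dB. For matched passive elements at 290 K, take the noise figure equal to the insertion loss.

Convert to linear (a loss of L dB is a gain of −L dB): F_i = 10^(NF_i/10), G_i = 10^(G_i,dB/10)
  Stage 1: F_1 = 10^(4.32/10) = 2.704, G_1 = 10^(−4.32/10) = 0.3698
  Stage 2: F_2 = 10^(2.12/10) = 1.629, G_2 = 10^(20.8/10) = 120.2
  Stage 3: F_3 = 10^(2.39/10) = 1.734, G_3 = 10^(21.7/10) = 147.9
  Stage 4: F_4 = 10^(5.75/10) = 3.758, G_4 = 10^(−4.58/10) = 0.3483
Friis cascade:
  F = 2.704 + (1.629 − 1)/0.3698 + (1.734 − 1)/44.46 + (3.758 − 1)/6577 = 4.422
NF = 10 log₁₀(4.422) = 6.46 dB

6.46 dB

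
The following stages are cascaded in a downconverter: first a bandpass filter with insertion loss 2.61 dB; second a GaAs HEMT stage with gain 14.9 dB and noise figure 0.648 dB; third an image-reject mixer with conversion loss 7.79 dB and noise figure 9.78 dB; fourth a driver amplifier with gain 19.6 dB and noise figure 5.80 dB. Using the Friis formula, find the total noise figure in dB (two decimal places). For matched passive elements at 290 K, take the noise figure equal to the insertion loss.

5.58 dB

Convert to linear (a loss of L dB is a gain of −L dB): F_i = 10^(NF_i/10), G_i = 10^(G_i,dB/10)
  Stage 1: F_1 = 10^(2.61/10) = 1.824, G_1 = 10^(−2.61/10) = 0.5483
  Stage 2: F_2 = 10^(0.648/10) = 1.161, G_2 = 10^(14.9/10) = 30.90
  Stage 3: F_3 = 10^(9.78/10) = 9.506, G_3 = 10^(−7.79/10) = 0.1663
  Stage 4: F_4 = 10^(5.80/10) = 3.802, G_4 = 10^(19.6/10) = 91.20
Friis cascade:
  F = 1.824 + (1.161 − 1)/0.5483 + (9.506 − 1)/16.94 + (3.802 − 1)/2.818 = 3.614
NF = 10 log₁₀(3.614) = 5.58 dB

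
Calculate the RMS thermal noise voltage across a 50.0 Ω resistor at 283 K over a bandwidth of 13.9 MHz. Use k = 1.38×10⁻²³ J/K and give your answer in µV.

3.29 µV

V_n = √(4kTRB)
4kTRB = 4 × 1.38×10⁻²³ × 283 × 5.00×10¹ × 1.39×10⁷ = 1.09×10⁻¹¹ V²
V_n = √(1.09×10⁻¹¹) = 3.29×10⁻⁶ V = 3.29 µV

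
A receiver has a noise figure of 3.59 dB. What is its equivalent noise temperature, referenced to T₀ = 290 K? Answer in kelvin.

F = 10^(3.59/10) = 2.2856
T_e = (F − 1)·T₀ = (2.2856 − 1) × 290 = 373 K

373 K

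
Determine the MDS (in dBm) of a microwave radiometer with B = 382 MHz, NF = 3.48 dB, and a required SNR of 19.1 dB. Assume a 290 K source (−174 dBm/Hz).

−65.6 dBm

Sensitivity = −174 + 10 log₁₀(B) + NF + SNR_min
= −174 + 85.82 + 3.48 + 19.1
= −65.60 dBm → −65.6 dBm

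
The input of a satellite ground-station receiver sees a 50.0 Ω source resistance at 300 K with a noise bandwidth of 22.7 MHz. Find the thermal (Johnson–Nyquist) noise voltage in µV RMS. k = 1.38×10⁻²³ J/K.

V_n = √(4kTRB)
4kTRB = 4 × 1.38×10⁻²³ × 300 × 5.00×10¹ × 2.27×10⁷ = 1.88×10⁻¹¹ V²
V_n = √(1.88×10⁻¹¹) = 4.34×10⁻⁶ V = 4.34 µV

4.34 µV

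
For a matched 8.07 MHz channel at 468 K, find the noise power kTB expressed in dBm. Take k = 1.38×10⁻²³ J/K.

P_n = kTB = 1.38×10⁻²³ × 468 × 8.07×10⁶ = 5.21×10⁻¹⁴ W
In dBm: 10 log₁₀(5.21×10⁻¹⁴ / 10⁻³) = −102.8 dBm

−102.8 dBm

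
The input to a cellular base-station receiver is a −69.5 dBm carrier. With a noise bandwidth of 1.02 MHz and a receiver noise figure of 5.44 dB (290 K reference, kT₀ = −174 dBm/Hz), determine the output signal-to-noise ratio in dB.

Noise floor: N = −174 + 10 log₁₀(B) + NF
10 log₁₀(1.02×10⁶) = 60.09 dB
N = −174 + 60.09 + 5.44 = −108.47 dBm
SNR = P_sig − N = −69.5 − (−108.47) = 38.97 dB → 39.0 dB

39.0 dB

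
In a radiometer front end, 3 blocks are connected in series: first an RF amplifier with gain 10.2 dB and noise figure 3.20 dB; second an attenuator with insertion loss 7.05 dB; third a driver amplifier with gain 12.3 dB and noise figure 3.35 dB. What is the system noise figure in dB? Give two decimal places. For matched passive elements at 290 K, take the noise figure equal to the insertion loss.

4.83 dB

Convert to linear (a loss of L dB is a gain of −L dB): F_i = 10^(NF_i/10), G_i = 10^(G_i,dB/10)
  Stage 1: F_1 = 10^(3.20/10) = 2.089, G_1 = 10^(10.2/10) = 10.47
  Stage 2: F_2 = 10^(7.05/10) = 5.070, G_2 = 10^(−7.05/10) = 0.1972
  Stage 3: F_3 = 10^(3.35/10) = 2.163, G_3 = 10^(12.3/10) = 16.98
Friis cascade:
  F = 2.089 + (5.070 − 1)/10.47 + (2.163 − 1)/2.065 = 3.041
NF = 10 log₁₀(3.041) = 4.83 dB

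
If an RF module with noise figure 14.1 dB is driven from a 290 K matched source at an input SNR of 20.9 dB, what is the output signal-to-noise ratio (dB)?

By definition F = SNR_in/SNR_out, so in dB: SNR_out = SNR_in − NF
SNR_out = 20.9 − 14.1 = 6.8 dB

6.8 dB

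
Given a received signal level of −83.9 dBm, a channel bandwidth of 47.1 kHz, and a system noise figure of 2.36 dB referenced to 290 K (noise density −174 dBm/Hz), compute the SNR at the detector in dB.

Noise floor: N = −174 + 10 log₁₀(B) + NF
10 log₁₀(4.71×10⁴) = 46.73 dB
N = −174 + 46.73 + 2.36 = −124.91 dBm
SNR = P_sig − N = −83.9 − (−124.91) = 41.01 dB → 41.0 dB

41.0 dB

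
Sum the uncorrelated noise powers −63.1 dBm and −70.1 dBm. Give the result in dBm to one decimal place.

Convert to linear, add, convert back:
P₁ = 4.90×10⁻¹⁰ W, P₂ = 9.77×10⁻¹¹ W
P_tot = 5.88×10⁻¹⁰ W → 10 log₁₀(P_tot / 10⁻³) = −62.3 dBm

−62.3 dBm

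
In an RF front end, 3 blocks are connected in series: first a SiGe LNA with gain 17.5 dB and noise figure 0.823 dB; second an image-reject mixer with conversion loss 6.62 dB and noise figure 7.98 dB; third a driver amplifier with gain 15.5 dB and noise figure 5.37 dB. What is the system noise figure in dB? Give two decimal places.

Convert to linear (a loss of L dB is a gain of −L dB): F_i = 10^(NF_i/10), G_i = 10^(G_i,dB/10)
  Stage 1: F_1 = 10^(0.823/10) = 1.209, G_1 = 10^(17.5/10) = 56.23
  Stage 2: F_2 = 10^(7.98/10) = 6.281, G_2 = 10^(−6.62/10) = 0.2178
  Stage 3: F_3 = 10^(5.37/10) = 3.443, G_3 = 10^(15.5/10) = 35.48
Friis cascade:
  F = 1.209 + (6.281 − 1)/56.23 + (3.443 − 1)/12.25 = 1.502
NF = 10 log₁₀(1.502) = 1.77 dB

1.77 dB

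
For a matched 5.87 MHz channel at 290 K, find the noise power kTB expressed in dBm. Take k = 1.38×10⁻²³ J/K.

−106.3 dBm

P_n = kTB = 1.38×10⁻²³ × 290 × 5.87×10⁶ = 2.35×10⁻¹⁴ W
In dBm: 10 log₁₀(2.35×10⁻¹⁴ / 10⁻³) = −106.3 dBm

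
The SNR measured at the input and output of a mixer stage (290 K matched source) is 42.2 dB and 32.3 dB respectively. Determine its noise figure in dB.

9.9 dB

NF (dB) = SNR_in(dB) − SNR_out(dB) when the source is at T₀
NF = 42.2 − 32.3 = 9.9 dB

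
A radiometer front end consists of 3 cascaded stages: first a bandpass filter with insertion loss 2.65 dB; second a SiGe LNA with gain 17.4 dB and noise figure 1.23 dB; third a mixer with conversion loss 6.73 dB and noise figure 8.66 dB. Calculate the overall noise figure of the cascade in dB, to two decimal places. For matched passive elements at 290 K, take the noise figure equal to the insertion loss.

4.24 dB

Convert to linear (a loss of L dB is a gain of −L dB): F_i = 10^(NF_i/10), G_i = 10^(G_i,dB/10)
  Stage 1: F_1 = 10^(2.65/10) = 1.841, G_1 = 10^(−2.65/10) = 0.5433
  Stage 2: F_2 = 10^(1.23/10) = 1.327, G_2 = 10^(17.4/10) = 54.95
  Stage 3: F_3 = 10^(8.66/10) = 7.345, G_3 = 10^(−6.73/10) = 0.2123
Friis cascade:
  F = 1.841 + (1.327 − 1)/0.5433 + (7.345 − 1)/29.85 = 2.656
NF = 10 log₁₀(2.656) = 4.24 dB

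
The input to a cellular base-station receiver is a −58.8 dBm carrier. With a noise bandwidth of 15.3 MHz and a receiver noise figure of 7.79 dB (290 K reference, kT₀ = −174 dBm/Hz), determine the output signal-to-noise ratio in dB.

Noise floor: N = −174 + 10 log₁₀(B) + NF
10 log₁₀(1.53×10⁷) = 71.85 dB
N = −174 + 71.85 + 7.79 = −94.36 dBm
SNR = P_sig − N = −58.8 − (−94.36) = 35.56 dB → 35.6 dB

35.6 dB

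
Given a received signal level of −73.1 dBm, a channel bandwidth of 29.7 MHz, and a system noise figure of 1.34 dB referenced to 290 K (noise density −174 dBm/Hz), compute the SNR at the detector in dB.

Noise floor: N = −174 + 10 log₁₀(B) + NF
10 log₁₀(2.97×10⁷) = 74.73 dB
N = −174 + 74.73 + 1.34 = −97.93 dBm
SNR = P_sig − N = −73.1 − (−97.93) = 24.83 dB → 24.8 dB

24.8 dB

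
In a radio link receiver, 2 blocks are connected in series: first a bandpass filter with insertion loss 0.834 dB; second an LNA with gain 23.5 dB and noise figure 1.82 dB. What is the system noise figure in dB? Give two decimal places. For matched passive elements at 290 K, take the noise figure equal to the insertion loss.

Convert to linear (a loss of L dB is a gain of −L dB): F_i = 10^(NF_i/10), G_i = 10^(G_i,dB/10)
  Stage 1: F_1 = 10^(0.834/10) = 1.212, G_1 = 10^(−0.834/10) = 0.8253
  Stage 2: F_2 = 10^(1.82/10) = 1.521, G_2 = 10^(23.5/10) = 223.9
Friis cascade:
  F = 1.212 + (1.521 − 1)/0.8253 = 1.842
NF = 10 log₁₀(1.842) = 2.65 dB

2.65 dB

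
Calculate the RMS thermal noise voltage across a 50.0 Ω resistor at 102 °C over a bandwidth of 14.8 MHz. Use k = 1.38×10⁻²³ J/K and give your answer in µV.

3.91 µV

T = 102 °C + 273.15 = 375.15 K
V_n = √(4kTRB)
4kTRB = 4 × 1.38×10⁻²³ × 375.15 × 5.00×10¹ × 1.48×10⁷ = 1.53×10⁻¹¹ V²
V_n = √(1.53×10⁻¹¹) = 3.91×10⁻⁶ V = 3.91 µV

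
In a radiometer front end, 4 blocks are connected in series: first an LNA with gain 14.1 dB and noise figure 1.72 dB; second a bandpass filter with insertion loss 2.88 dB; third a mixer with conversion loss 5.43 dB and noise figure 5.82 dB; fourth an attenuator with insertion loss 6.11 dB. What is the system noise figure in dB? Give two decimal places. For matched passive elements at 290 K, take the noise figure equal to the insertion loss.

4.06 dB

Convert to linear (a loss of L dB is a gain of −L dB): F_i = 10^(NF_i/10), G_i = 10^(G_i,dB/10)
  Stage 1: F_1 = 10^(1.72/10) = 1.486, G_1 = 10^(14.1/10) = 25.70
  Stage 2: F_2 = 10^(2.88/10) = 1.941, G_2 = 10^(−2.88/10) = 0.5152
  Stage 3: F_3 = 10^(5.82/10) = 3.819, G_3 = 10^(−5.43/10) = 0.2864
  Stage 4: F_4 = 10^(6.11/10) = 4.083, G_4 = 10^(−6.11/10) = 0.2449
Friis cascade:
  F = 1.486 + (1.941 − 1)/25.70 + (3.819 − 1)/13.24 + (4.083 − 1)/3.793 = 2.548
NF = 10 log₁₀(2.548) = 4.06 dB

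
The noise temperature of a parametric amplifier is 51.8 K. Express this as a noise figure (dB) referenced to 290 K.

F = 1 + T_e/T₀ = 1 + 51.8/290 = 1.17862
NF = 10 log₁₀(1.17862) = 0.714 dB

0.714 dB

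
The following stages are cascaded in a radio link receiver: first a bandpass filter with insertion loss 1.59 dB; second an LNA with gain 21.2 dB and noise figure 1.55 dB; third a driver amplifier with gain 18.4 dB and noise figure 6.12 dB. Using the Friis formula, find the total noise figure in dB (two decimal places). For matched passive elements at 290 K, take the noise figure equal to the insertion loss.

3.21 dB

Convert to linear (a loss of L dB is a gain of −L dB): F_i = 10^(NF_i/10), G_i = 10^(G_i,dB/10)
  Stage 1: F_1 = 10^(1.59/10) = 1.442, G_1 = 10^(−1.59/10) = 0.6934
  Stage 2: F_2 = 10^(1.55/10) = 1.429, G_2 = 10^(21.2/10) = 131.8
  Stage 3: F_3 = 10^(6.12/10) = 4.093, G_3 = 10^(18.4/10) = 69.18
Friis cascade:
  F = 1.442 + (1.429 − 1)/0.6934 + (4.093 − 1)/91.41 = 2.094
NF = 10 log₁₀(2.094) = 3.21 dB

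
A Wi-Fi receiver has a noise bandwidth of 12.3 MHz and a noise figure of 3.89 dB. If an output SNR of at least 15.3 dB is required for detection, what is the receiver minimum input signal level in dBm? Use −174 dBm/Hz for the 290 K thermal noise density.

Sensitivity = −174 + 10 log₁₀(B) + NF + SNR_min
= −174 + 70.9 + 3.89 + 15.3
= −83.91 dBm → −83.9 dBm

−83.9 dBm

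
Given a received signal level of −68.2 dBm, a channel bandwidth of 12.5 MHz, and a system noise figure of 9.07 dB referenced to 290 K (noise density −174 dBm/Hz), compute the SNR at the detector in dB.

Noise floor: N = −174 + 10 log₁₀(B) + NF
10 log₁₀(1.25×10⁷) = 70.97 dB
N = −174 + 70.97 + 9.07 = −93.96 dBm
SNR = P_sig − N = −68.2 − (−93.96) = 25.76 dB → 25.8 dB

25.8 dB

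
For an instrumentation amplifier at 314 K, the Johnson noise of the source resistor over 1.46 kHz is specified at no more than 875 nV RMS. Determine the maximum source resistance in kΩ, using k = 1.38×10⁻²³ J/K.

Johnson–Nyquist: V_n = √(4kTRB) ⇒ R = V_n² / (4kTB)
4kTB = 4 × 1.38×10⁻²³ × 314 × 1.46×10³ = 2.53×10⁻¹⁷
R = (8.75×10⁻⁷)² / 2.53×10⁻¹⁷ = 3.03×10⁴ Ω = 30.3 kΩ

30.3 kΩ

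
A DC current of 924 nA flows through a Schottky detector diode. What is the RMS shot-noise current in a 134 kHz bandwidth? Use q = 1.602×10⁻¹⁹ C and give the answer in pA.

I_n = √(2qI·B)
2qI·B = 2 × 1.602×10⁻¹⁹ × 9.24×10⁻⁷ × 1.34×10⁵ = 3.97×10⁻²⁰ A²
I_n = √(3.97×10⁻²⁰) = 1.99×10⁻¹⁰ A = 199 pA

199 pA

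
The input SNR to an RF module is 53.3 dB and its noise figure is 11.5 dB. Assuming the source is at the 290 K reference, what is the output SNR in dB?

41.8 dB

By definition F = SNR_in/SNR_out, so in dB: SNR_out = SNR_in − NF
SNR_out = 53.3 − 11.5 = 41.8 dB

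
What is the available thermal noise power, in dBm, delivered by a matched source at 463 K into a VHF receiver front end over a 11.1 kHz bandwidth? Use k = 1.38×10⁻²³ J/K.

−131.5 dBm

P_n = kTB = 1.38×10⁻²³ × 463 × 1.11×10⁴ = 7.09×10⁻¹⁷ W
In dBm: 10 log₁₀(7.09×10⁻¹⁷ / 10⁻³) = −131.5 dBm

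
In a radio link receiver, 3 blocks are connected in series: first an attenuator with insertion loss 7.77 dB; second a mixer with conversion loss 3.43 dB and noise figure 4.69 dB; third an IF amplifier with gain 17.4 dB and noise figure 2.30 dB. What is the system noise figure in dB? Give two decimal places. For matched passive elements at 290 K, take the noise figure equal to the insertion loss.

Convert to linear (a loss of L dB is a gain of −L dB): F_i = 10^(NF_i/10), G_i = 10^(G_i,dB/10)
  Stage 1: F_1 = 10^(7.77/10) = 5.984, G_1 = 10^(−7.77/10) = 0.1671
  Stage 2: F_2 = 10^(4.69/10) = 2.944, G_2 = 10^(−3.43/10) = 0.4539
  Stage 3: F_3 = 10^(2.30/10) = 1.698, G_3 = 10^(17.4/10) = 54.95
Friis cascade:
  F = 5.984 + (2.944 − 1)/0.1671 + (1.698 − 1)/0.07586 = 26.82
NF = 10 log₁₀(26.82) = 14.29 dB

14.29 dB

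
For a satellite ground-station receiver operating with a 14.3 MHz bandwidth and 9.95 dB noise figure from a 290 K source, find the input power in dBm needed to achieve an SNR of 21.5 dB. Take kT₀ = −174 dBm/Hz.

Sensitivity = −174 + 10 log₁₀(B) + NF + SNR_min
= −174 + 71.55 + 9.95 + 21.5
= −71.00 dBm → −71.0 dBm

−71.0 dBm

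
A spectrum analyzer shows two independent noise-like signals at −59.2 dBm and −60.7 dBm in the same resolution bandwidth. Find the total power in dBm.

−56.9 dBm

Convert to linear, add, convert back:
P₁ = 1.20×10⁻⁹ W, P₂ = 8.51×10⁻¹⁰ W
P_tot = 2.05×10⁻⁹ W → 10 log₁₀(P_tot / 10⁻³) = −56.9 dBm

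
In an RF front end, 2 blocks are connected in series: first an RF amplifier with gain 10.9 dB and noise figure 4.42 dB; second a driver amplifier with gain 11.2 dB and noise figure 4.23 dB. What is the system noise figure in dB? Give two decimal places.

Convert to linear (a loss of L dB is a gain of −L dB): F_i = 10^(NF_i/10), G_i = 10^(G_i,dB/10)
  Stage 1: F_1 = 10^(4.42/10) = 2.767, G_1 = 10^(10.9/10) = 12.30
  Stage 2: F_2 = 10^(4.23/10) = 2.649, G_2 = 10^(11.2/10) = 13.18
Friis cascade:
  F = 2.767 + (2.649 − 1)/12.30 = 2.901
NF = 10 log₁₀(2.901) = 4.63 dB

4.63 dB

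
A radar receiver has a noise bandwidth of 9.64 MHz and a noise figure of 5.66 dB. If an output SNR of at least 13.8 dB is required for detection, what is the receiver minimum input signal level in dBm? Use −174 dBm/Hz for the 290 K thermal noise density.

−84.7 dBm

Sensitivity = −174 + 10 log₁₀(B) + NF + SNR_min
= −174 + 69.84 + 5.66 + 13.8
= −84.70 dBm → −84.7 dBm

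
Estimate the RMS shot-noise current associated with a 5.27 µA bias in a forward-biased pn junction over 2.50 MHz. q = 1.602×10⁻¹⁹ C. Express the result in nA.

I_n = √(2qI·B)
2qI·B = 2 × 1.602×10⁻¹⁹ × 5.27×10⁻⁶ × 2.50×10⁶ = 4.22×10⁻¹⁸ A²
I_n = √(4.22×10⁻¹⁸) = 2.05×10⁻⁹ A = 2.05 nA

2.05 nA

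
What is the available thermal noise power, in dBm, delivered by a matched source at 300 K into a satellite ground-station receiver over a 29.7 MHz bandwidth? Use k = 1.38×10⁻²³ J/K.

P_n = kTB = 1.38×10⁻²³ × 300 × 2.97×10⁷ = 1.23×10⁻¹³ W
In dBm: 10 log₁₀(1.23×10⁻¹³ / 10⁻³) = −99.1 dBm

−99.1 dBm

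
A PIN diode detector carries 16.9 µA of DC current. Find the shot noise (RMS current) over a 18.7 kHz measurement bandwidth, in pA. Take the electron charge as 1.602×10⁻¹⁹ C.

I_n = √(2qI·B)
2qI·B = 2 × 1.602×10⁻¹⁹ × 1.69×10⁻⁵ × 1.87×10⁴ = 1.01×10⁻¹⁹ A²
I_n = √(1.01×10⁻¹⁹) = 3.18×10⁻¹⁰ A = 318 pA

318 pA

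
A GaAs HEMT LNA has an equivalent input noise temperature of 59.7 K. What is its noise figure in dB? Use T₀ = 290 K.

0.813 dB

F = 1 + T_e/T₀ = 1 + 59.7/290 = 1.20586
NF = 10 log₁₀(1.20586) = 0.813 dB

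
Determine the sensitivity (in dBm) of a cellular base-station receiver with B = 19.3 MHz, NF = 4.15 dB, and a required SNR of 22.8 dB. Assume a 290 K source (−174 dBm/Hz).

Sensitivity = −174 + 10 log₁₀(B) + NF + SNR_min
= −174 + 72.86 + 4.15 + 22.8
= −74.19 dBm → −74.2 dBm

−74.2 dBm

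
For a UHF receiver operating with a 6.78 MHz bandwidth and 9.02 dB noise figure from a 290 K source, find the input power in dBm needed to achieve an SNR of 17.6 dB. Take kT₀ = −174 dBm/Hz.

Sensitivity = −174 + 10 log₁₀(B) + NF + SNR_min
= −174 + 68.31 + 9.02 + 17.6
= −79.07 dBm → −79.1 dBm

−79.1 dBm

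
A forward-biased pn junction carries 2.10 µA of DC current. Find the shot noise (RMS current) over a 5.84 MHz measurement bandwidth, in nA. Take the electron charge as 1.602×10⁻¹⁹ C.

I_n = √(2qI·B)
2qI·B = 2 × 1.602×10⁻¹⁹ × 2.10×10⁻⁶ × 5.84×10⁶ = 3.93×10⁻¹⁸ A²
I_n = √(3.93×10⁻¹⁸) = 1.98×10⁻⁹ A = 1.98 nA

1.98 nA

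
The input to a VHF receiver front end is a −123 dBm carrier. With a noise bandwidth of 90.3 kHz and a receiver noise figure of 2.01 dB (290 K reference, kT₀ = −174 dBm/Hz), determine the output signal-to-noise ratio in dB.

−0.6 dB

Noise floor: N = −174 + 10 log₁₀(B) + NF
10 log₁₀(9.03×10⁴) = 49.56 dB
N = −174 + 49.56 + 2.01 = −122.43 dBm
SNR = P_sig − N = −123 − (−122.43) = −0.57 dB → −0.6 dB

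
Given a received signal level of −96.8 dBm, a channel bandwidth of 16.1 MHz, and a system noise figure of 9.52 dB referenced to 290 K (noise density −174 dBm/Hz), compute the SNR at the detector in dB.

Noise floor: N = −174 + 10 log₁₀(B) + NF
10 log₁₀(1.61×10⁷) = 72.07 dB
N = −174 + 72.07 + 9.52 = −92.41 dBm
SNR = P_sig − N = −96.8 − (−92.41) = −4.39 dB → −4.4 dB

−4.4 dB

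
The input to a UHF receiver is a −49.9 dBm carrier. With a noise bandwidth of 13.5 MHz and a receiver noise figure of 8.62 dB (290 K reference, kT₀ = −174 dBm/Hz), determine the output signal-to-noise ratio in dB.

Noise floor: N = −174 + 10 log₁₀(B) + NF
10 log₁₀(1.35×10⁷) = 71.3 dB
N = −174 + 71.3 + 8.62 = −94.08 dBm
SNR = P_sig − N = −49.9 − (−94.08) = 44.18 dB → 44.2 dB

44.2 dB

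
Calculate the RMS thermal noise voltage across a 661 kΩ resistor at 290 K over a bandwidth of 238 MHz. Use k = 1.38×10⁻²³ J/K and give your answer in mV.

V_n = √(4kTRB)
4kTRB = 4 × 1.38×10⁻²³ × 290 × 6.61×10⁵ × 2.38×10⁸ = 2.52×10⁻⁶ V²
V_n = √(2.52×10⁻⁶) = 1.59×10⁻³ V = 1.59 mV

1.59 mV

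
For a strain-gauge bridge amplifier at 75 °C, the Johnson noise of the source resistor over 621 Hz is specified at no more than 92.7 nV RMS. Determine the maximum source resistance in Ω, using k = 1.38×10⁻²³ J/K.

T = 75 °C + 273.15 = 348.15 K
Johnson–Nyquist: V_n = √(4kTRB) ⇒ R = V_n² / (4kTB)
4kTB = 4 × 1.38×10⁻²³ × 348.15 × 6.21×10² = 1.19×10⁻¹⁷
R = (9.27×10⁻⁸)² / 1.19×10⁻¹⁷ = 7.20×10² Ω = 720 Ω

720 Ω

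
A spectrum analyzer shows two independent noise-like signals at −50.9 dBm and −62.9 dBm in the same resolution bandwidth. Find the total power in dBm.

−50.6 dBm

Convert to linear, add, convert back:
P₁ = 8.13×10⁻⁹ W, P₂ = 5.13×10⁻¹⁰ W
P_tot = 8.64×10⁻⁹ W → 10 log₁₀(P_tot / 10⁻³) = −50.6 dBm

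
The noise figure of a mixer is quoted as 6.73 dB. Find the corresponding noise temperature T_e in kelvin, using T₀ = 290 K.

1076 K

F = 10^(6.73/10) = 4.70977
T_e = (F − 1)·T₀ = (4.70977 − 1) × 290 = 1076 K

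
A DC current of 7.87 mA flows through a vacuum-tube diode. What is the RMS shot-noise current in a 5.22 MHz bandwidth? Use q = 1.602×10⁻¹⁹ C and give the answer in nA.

115 nA

I_n = √(2qI·B)
2qI·B = 2 × 1.602×10⁻¹⁹ × 7.87×10⁻³ × 5.22×10⁶ = 1.32×10⁻¹⁴ A²
I_n = √(1.32×10⁻¹⁴) = 1.15×10⁻⁷ A = 115 nA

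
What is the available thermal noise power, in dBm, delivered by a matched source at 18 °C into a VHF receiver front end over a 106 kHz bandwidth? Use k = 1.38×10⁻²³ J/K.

T = 18 °C + 273.15 = 291.15 K
P_n = kTB = 1.38×10⁻²³ × 291.15 × 1.06×10⁵ = 4.26×10⁻¹⁶ W
In dBm: 10 log₁₀(4.26×10⁻¹⁶ / 10⁻³) = −123.7 dBm

−123.7 dBm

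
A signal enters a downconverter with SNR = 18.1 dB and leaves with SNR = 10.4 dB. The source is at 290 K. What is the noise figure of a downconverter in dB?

NF (dB) = SNR_in(dB) − SNR_out(dB) when the source is at T₀
NF = 18.1 − 10.4 = 7.7 dB

7.7 dB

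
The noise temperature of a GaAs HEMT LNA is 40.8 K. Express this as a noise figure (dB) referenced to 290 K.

0.572 dB

F = 1 + T_e/T₀ = 1 + 40.8/290 = 1.14069
NF = 10 log₁₀(1.14069) = 0.572 dB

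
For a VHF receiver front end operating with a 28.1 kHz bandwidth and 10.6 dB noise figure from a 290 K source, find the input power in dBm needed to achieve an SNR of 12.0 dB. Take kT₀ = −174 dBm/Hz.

−106.9 dBm

Sensitivity = −174 + 10 log₁₀(B) + NF + SNR_min
= −174 + 44.49 + 10.6 + 12.0
= −106.91 dBm → −106.9 dBm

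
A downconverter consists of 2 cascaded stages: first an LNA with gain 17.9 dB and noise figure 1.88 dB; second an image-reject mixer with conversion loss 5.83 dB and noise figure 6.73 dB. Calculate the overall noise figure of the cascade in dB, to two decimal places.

2.05 dB

Convert to linear (a loss of L dB is a gain of −L dB): F_i = 10^(NF_i/10), G_i = 10^(G_i,dB/10)
  Stage 1: F_1 = 10^(1.88/10) = 1.542, G_1 = 10^(17.9/10) = 61.66
  Stage 2: F_2 = 10^(6.73/10) = 4.710, G_2 = 10^(−5.83/10) = 0.2612
Friis cascade:
  F = 1.542 + (4.710 − 1)/61.66 = 1.602
NF = 10 log₁₀(1.602) = 2.05 dB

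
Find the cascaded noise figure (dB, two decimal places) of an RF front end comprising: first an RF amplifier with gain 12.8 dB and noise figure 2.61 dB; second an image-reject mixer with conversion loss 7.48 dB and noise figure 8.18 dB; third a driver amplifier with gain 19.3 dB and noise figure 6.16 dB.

4.82 dB

Convert to linear (a loss of L dB is a gain of −L dB): F_i = 10^(NF_i/10), G_i = 10^(G_i,dB/10)
  Stage 1: F_1 = 10^(2.61/10) = 1.824, G_1 = 10^(12.8/10) = 19.05
  Stage 2: F_2 = 10^(8.18/10) = 6.577, G_2 = 10^(−7.48/10) = 0.1786
  Stage 3: F_3 = 10^(6.16/10) = 4.130, G_3 = 10^(19.3/10) = 85.11
Friis cascade:
  F = 1.824 + (6.577 − 1)/19.05 + (4.130 − 1)/3.404 = 3.036
NF = 10 log₁₀(3.036) = 4.82 dB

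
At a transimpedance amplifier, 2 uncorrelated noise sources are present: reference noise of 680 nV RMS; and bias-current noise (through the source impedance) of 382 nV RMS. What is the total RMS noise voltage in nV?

780 nV

Uncorrelated sources add in power (mean-square): V_tot = √(ΣV_i²)
V_tot = √[(6.80×10⁻⁷)² + (3.82×10⁻⁷)²] = 7.80×10⁻⁷ V = 780 nV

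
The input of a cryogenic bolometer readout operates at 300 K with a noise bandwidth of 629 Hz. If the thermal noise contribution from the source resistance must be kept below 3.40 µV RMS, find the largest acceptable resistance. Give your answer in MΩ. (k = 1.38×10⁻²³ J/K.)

1.11 MΩ

Johnson–Nyquist: V_n = √(4kTRB) ⇒ R = V_n² / (4kTB)
4kTB = 4 × 1.38×10⁻²³ × 300 × 6.29×10² = 1.04×10⁻¹⁷
R = (3.40×10⁻⁶)² / 1.04×10⁻¹⁷ = 1.11×10⁶ Ω = 1.11 MΩ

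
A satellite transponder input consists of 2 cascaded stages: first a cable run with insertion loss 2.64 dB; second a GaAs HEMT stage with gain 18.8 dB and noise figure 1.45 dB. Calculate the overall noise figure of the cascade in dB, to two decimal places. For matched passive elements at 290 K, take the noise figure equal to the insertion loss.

4.09 dB

Convert to linear (a loss of L dB is a gain of −L dB): F_i = 10^(NF_i/10), G_i = 10^(G_i,dB/10)
  Stage 1: F_1 = 10^(2.64/10) = 1.837, G_1 = 10^(−2.64/10) = 0.5445
  Stage 2: F_2 = 10^(1.45/10) = 1.396, G_2 = 10^(18.8/10) = 75.86
Friis cascade:
  F = 1.837 + (1.396 − 1)/0.5445 = 2.564
NF = 10 log₁₀(2.564) = 4.09 dB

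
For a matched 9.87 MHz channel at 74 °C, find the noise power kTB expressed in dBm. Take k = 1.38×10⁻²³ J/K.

T = 74 °C + 273.15 = 347.15 K
P_n = kTB = 1.38×10⁻²³ × 347.15 × 9.87×10⁶ = 4.73×10⁻¹⁴ W
In dBm: 10 log₁₀(4.73×10⁻¹⁴ / 10⁻³) = −103.3 dBm

−103.3 dBm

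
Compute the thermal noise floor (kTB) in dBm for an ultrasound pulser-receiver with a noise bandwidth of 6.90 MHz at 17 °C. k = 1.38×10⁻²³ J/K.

T = 17 °C + 273.15 = 290.15 K
P_n = kTB = 1.38×10⁻²³ × 290.15 × 6.90×10⁶ = 2.76×10⁻¹⁴ W
In dBm: 10 log₁₀(2.76×10⁻¹⁴ / 10⁻³) = −105.6 dBm

−105.6 dBm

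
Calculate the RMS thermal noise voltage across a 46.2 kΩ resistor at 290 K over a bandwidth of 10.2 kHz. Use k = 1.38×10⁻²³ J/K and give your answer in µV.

2.75 µV

V_n = √(4kTRB)
4kTRB = 4 × 1.38×10⁻²³ × 290 × 4.62×10⁴ × 1.02×10⁴ = 7.54×10⁻¹² V²
V_n = √(7.54×10⁻¹²) = 2.75×10⁻⁶ V = 2.75 µV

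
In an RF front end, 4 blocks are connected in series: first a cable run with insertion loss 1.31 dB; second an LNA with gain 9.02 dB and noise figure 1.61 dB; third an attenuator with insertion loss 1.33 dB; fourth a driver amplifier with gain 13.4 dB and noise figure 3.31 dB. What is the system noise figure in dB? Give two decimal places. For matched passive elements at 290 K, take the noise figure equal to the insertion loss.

Convert to linear (a loss of L dB is a gain of −L dB): F_i = 10^(NF_i/10), G_i = 10^(G_i,dB/10)
  Stage 1: F_1 = 10^(1.31/10) = 1.352, G_1 = 10^(−1.31/10) = 0.7396
  Stage 2: F_2 = 10^(1.61/10) = 1.449, G_2 = 10^(9.02/10) = 7.980
  Stage 3: F_3 = 10^(1.33/10) = 1.358, G_3 = 10^(−1.33/10) = 0.7362
  Stage 4: F_4 = 10^(3.31/10) = 2.143, G_4 = 10^(13.4/10) = 21.88
Friis cascade:
  F = 1.352 + (1.449 − 1)/0.7396 + (1.358 − 1)/5.902 + (2.143 − 1)/4.345 = 2.283
NF = 10 log₁₀(2.283) = 3.58 dB

3.58 dB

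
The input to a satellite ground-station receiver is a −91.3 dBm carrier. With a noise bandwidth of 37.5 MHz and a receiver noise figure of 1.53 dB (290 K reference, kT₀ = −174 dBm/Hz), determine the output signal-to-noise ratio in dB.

Noise floor: N = −174 + 10 log₁₀(B) + NF
10 log₁₀(3.75×10⁷) = 75.74 dB
N = −174 + 75.74 + 1.53 = −96.73 dBm
SNR = P_sig − N = −91.3 − (−96.73) = 5.43 dB → 5.4 dB

5.4 dB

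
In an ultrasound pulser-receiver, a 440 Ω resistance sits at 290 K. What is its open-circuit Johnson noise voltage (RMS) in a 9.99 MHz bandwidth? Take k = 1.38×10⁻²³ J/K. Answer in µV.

8.39 µV

V_n = √(4kTRB)
4kTRB = 4 × 1.38×10⁻²³ × 290 × 4.40×10² × 9.99×10⁶ = 7.04×10⁻¹¹ V²
V_n = √(7.04×10⁻¹¹) = 8.39×10⁻⁶ V = 8.39 µV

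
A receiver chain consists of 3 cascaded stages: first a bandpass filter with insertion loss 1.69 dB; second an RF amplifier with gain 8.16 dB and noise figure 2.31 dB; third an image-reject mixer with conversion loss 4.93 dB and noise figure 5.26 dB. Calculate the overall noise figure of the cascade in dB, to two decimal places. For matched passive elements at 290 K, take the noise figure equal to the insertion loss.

Convert to linear (a loss of L dB is a gain of −L dB): F_i = 10^(NF_i/10), G_i = 10^(G_i,dB/10)
  Stage 1: F_1 = 10^(1.69/10) = 1.476, G_1 = 10^(−1.69/10) = 0.6776
  Stage 2: F_2 = 10^(2.31/10) = 1.702, G_2 = 10^(8.16/10) = 6.546
  Stage 3: F_3 = 10^(5.26/10) = 3.357, G_3 = 10^(−4.93/10) = 0.3214
Friis cascade:
  F = 1.476 + (1.702 − 1)/0.6776 + (3.357 − 1)/4.436 = 3.043
NF = 10 log₁₀(3.043) = 4.83 dB

4.83 dB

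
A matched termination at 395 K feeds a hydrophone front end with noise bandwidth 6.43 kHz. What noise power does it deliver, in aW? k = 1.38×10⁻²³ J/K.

35.0 aW

P_n = kTB = 1.38×10⁻²³ × 395 × 6.43×10³ = 3.50×10⁻¹⁷ W = 35.0 aW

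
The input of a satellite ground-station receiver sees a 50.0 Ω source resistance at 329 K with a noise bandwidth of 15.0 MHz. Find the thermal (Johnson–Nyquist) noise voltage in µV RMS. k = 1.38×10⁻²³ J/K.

V_n = √(4kTRB)
4kTRB = 4 × 1.38×10⁻²³ × 329 × 5.00×10¹ × 1.50×10⁷ = 1.36×10⁻¹¹ V²
V_n = √(1.36×10⁻¹¹) = 3.69×10⁻⁶ V = 3.69 µV

3.69 µV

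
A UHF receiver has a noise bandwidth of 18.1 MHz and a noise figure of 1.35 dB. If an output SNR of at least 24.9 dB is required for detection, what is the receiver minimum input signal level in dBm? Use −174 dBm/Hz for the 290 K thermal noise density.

Sensitivity = −174 + 10 log₁₀(B) + NF + SNR_min
= −174 + 72.58 + 1.35 + 24.9
= −75.17 dBm → −75.2 dBm

−75.2 dBm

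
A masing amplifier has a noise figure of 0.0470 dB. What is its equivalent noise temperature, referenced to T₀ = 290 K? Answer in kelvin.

3.16 K

F = 10^(0.0470/10) = 1.01088
T_e = (F − 1)·T₀ = (1.01088 − 1) × 290 = 3.16 K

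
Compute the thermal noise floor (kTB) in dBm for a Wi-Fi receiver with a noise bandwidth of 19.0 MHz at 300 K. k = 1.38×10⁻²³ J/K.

P_n = kTB = 1.38×10⁻²³ × 300 × 1.90×10⁷ = 7.87×10⁻¹⁴ W
In dBm: 10 log₁₀(7.87×10⁻¹⁴ / 10⁻³) = −101.0 dBm

−101.0 dBm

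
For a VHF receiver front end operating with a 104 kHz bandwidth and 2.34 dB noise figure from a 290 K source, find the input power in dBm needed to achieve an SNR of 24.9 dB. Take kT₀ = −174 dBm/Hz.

Sensitivity = −174 + 10 log₁₀(B) + NF + SNR_min
= −174 + 50.17 + 2.34 + 24.9
= −96.59 dBm → −96.6 dBm

−96.6 dBm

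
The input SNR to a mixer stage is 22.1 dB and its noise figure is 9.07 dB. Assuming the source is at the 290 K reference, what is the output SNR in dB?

By definition F = SNR_in/SNR_out, so in dB: SNR_out = SNR_in − NF
SNR_out = 22.1 − 9.07 = 13.03 dB

13.03 dB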